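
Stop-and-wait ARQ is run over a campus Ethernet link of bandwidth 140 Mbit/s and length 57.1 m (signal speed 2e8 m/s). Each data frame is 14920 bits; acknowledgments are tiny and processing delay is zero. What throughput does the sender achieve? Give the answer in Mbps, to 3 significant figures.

t_tx = L/R = 14920/140000000 = 0.000106571 s.
t_prop = 57.1/200000000 = 2.855e-07 s; RTT = 5.71e-07 s.
Cycle = t_tx + RTT = 0.000107142 s.
Throughput = L / cycle = 14920 / 0.000107142 = 139 Mbps.

139 Mbps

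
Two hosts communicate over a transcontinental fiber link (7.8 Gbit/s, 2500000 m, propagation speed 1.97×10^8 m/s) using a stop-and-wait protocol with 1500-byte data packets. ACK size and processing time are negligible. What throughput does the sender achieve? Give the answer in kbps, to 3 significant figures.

t_tx = L/R = 12000/7800000000 = 1.53846e-06 s.
t_prop = 2500000/197000000 = 0.0126904 s; RTT = 0.0253807 s.
Cycle = t_tx + RTT = 0.0253822 s.
Throughput = L / cycle = 12000 / 0.0253822 = 473 kbps.

473 kbps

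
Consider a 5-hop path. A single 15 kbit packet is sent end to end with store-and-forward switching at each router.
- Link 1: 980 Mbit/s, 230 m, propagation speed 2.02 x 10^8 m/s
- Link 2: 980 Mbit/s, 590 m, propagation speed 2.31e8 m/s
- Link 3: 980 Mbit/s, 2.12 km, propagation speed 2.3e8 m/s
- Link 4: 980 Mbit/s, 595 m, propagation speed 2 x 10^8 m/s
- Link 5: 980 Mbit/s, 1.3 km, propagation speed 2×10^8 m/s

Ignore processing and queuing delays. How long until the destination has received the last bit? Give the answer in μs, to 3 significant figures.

L = 15000 bits.
Transmission delay per hop = L/R = 15000/980000000 = 15.3061 μs; 5 hops → 76.5306 μs.
Propagation delays (d/s per hop): 1.13861, 2.55411, 9.21739, 2.975, 6.5 μs; sum = 22.3851 μs.
End-to-end = 98.9 μs.

98.9 μs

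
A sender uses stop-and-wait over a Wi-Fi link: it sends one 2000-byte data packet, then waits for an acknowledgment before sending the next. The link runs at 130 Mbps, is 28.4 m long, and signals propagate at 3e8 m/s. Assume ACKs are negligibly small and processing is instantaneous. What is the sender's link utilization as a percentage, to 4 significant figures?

t_tx = L/R = 16000/130000000 = 0.000123077 s.
t_prop = 28.4/300000000 = 9.46667e-08 s; RTT = 1.89333e-07 s.
Cycle = t_tx + RTT = 0.000123266 s.
Utilization = t_tx / cycle = 0.000123077/0.000123266 = 99.85 %.

99.85 %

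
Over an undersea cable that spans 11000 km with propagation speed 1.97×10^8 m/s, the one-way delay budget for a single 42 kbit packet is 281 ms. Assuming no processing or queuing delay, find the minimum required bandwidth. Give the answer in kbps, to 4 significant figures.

186.5 kbps

Propagation delay = 11000000 / 197000000 = 55.8376 ms.
Transmission budget = 281 − 55.8376 = 225.162 ms.
R ≥ L / t_tx = 42000 bits / 0.225162 s = 186.5 kbps.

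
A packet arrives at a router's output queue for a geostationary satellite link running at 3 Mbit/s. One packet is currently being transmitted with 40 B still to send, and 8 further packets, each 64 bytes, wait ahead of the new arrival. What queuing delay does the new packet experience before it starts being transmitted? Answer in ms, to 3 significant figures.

Each queued packet: L/R = 512/3000000 = 0.170667 ms.
8 queued → 1.36533 ms.
Plus remaining 320 bits of current packet: 0.106667 ms.
Queuing delay = 1.47 ms.

1.47 ms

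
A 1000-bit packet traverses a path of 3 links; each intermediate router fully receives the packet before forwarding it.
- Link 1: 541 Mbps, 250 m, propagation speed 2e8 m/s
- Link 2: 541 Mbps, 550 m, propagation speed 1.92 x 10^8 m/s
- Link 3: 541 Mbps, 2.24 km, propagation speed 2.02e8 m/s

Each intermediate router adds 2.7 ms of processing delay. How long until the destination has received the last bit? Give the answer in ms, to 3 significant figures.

5.42 ms

Transmission delay per hop = L/R = 1000/541000000 = 0.00184843 ms; 3 hops → 0.00554529 ms.
Propagation delays (d/s per hop): 0.00125, 0.00286458, 0.0110891 ms; sum = 0.0152037 ms.
Processing at 2 router(s): 2 × 2.7 ms = 5.4 ms.
End-to-end = 5.42 ms.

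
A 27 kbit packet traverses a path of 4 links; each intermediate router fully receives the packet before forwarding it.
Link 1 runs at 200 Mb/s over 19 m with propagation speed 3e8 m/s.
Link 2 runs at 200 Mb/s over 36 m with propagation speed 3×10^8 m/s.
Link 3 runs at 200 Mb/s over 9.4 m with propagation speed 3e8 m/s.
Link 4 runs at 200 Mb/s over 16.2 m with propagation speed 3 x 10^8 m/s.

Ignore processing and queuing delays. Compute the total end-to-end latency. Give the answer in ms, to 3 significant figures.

L = 27000 bits.
Transmission delay per hop = L/R = 27000/200000000 = 0.135 ms; 4 hops → 0.54 ms.
Propagation delays (d/s per hop): 6.33333e-05, 0.00012, 3.13333e-05, 5.4e-05 ms; sum = 0.000268667 ms.
End-to-end = 0.540 ms.

0.540 ms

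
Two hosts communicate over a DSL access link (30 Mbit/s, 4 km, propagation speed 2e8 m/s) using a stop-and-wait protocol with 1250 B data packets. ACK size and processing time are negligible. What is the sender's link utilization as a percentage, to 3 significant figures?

89.3 %

t_tx = L/R = 10000/30000000 = 0.000333333 s.
t_prop = 4000/200000000 = 2e-05 s; RTT = 4e-05 s.
Cycle = t_tx + RTT = 0.000373333 s.
Utilization = t_tx / cycle = 0.000333333/0.000373333 = 89.3 %.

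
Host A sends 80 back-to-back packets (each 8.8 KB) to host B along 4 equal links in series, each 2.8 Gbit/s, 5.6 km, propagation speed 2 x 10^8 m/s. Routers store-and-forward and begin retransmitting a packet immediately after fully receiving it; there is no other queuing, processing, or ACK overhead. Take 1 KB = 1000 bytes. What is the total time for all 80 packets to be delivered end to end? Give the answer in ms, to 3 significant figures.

2.20 ms

Per-hop transmission t_tx = L/R = 70400/2800000000 = 0.0251429 ms.
Per-hop propagation t_prop = 5600/200000000 = 0.028 ms.
Pipeline fill: first packet needs 4·t_tx to clear all hops; remaining 79 packets each add one t_tx.
Total = (4+80-1)·t_tx + 4·t_prop = 83·0.0251429 + 4·0.028 = 2.20 ms.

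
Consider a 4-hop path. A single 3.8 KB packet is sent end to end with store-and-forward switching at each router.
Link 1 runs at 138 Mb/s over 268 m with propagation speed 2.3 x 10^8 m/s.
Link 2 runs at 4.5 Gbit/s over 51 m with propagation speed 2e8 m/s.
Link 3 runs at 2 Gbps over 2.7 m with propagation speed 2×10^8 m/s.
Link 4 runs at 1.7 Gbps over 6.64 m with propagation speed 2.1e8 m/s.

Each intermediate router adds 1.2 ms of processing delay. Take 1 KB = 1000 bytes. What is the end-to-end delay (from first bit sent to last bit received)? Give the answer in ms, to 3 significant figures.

3.86 ms

L = 30400 bits.
Transmission delays (L/R per hop): 0.22029, 0.00675556, 0.0152, 0.0178824 ms; sum = 0.260128 ms.
Propagation delays (d/s per hop): 0.00116522, 0.000255, 1.35e-05, 3.1619e-05 ms; sum = 0.00146534 ms.
Processing at 3 router(s): 3 × 1.2 ms = 3.6 ms.
End-to-end = 3.86 ms.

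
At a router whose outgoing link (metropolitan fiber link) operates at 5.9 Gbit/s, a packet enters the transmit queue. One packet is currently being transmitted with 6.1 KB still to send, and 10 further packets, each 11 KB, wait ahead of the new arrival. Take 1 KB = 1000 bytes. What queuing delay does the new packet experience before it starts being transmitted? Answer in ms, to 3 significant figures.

0.157 ms

Each queued packet: L/R = 88000/5900000000 = 0.0149153 ms.
10 queued → 0.149153 ms.
Plus remaining 48800 bits of current packet: 0.00827119 ms.
Queuing delay = 0.157 ms.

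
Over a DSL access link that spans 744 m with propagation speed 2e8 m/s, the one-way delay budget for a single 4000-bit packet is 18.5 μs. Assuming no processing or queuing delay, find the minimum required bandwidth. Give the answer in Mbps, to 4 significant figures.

270.6 Mbps

Propagation delay = 744 / 200000000 = 3.72 μs.
Transmission budget = 18.5 − 3.72 = 14.78 μs.
R ≥ L / t_tx = 4000 bits / 1.478e-05 s = 270.6 Mbps.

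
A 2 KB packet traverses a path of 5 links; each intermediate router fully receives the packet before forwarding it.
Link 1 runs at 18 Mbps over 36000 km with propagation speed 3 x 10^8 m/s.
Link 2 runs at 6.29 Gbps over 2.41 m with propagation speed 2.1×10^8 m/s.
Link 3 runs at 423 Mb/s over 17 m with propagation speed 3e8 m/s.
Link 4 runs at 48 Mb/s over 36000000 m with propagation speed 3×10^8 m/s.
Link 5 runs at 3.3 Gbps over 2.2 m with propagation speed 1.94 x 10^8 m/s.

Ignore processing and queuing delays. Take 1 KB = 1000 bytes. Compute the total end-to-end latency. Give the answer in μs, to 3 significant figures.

L = 16000 bits.
Transmission delays (L/R per hop): 888.889, 2.54372, 37.8251, 333.333, 4.84848 μs; sum = 1267.44 μs.
Propagation delays (d/s per hop): 120000, 0.0114762, 0.0566667, 120000, 0.0113402 μs; sum = 240000 μs.
End-to-end = 241000 μs.

241000 μs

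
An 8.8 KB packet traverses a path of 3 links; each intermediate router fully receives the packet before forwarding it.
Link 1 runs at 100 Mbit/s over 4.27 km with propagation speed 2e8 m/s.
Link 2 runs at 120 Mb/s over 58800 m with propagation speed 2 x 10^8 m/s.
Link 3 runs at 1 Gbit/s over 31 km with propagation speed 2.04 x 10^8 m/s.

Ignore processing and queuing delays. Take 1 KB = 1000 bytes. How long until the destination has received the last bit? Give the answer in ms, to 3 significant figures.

L = 70400 bits.
Transmission delays (L/R per hop): 0.704, 0.586667, 0.0704 ms; sum = 1.36107 ms.
Propagation delays (d/s per hop): 0.02135, 0.294, 0.151961 ms; sum = 0.467311 ms.
End-to-end = 1.83 ms.

1.83 ms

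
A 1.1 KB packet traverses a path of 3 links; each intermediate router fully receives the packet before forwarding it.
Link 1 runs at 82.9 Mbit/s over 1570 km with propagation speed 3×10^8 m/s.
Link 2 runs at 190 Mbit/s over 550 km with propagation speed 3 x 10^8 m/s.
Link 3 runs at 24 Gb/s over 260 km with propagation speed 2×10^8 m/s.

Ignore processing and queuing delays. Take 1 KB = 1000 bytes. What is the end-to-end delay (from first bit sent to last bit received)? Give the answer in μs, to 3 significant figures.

8520 μs

L = 8800 bits.
Transmission delays (L/R per hop): 106.152, 46.3158, 0.366667 μs; sum = 152.834 μs.
Propagation delays (d/s per hop): 5233.33, 1833.33, 1300 μs; sum = 8366.67 μs.
End-to-end = 8520 μs.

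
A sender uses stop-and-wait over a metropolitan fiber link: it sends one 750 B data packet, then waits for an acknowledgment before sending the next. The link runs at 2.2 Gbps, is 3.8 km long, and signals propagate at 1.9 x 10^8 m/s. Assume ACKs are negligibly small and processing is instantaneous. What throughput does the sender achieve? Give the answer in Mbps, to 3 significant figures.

t_tx = L/R = 6000/2200000000 = 2.72727e-06 s.
t_prop = 3800/190000000 = 2e-05 s; RTT = 4e-05 s.
Cycle = t_tx + RTT = 4.27273e-05 s.
Throughput = L / cycle = 6000 / 4.27273e-05 = 140 Mbps.

140 Mbps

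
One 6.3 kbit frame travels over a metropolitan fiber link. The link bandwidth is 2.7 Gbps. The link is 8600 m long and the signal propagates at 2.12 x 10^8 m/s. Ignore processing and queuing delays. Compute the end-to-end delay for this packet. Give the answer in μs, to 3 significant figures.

L = 6300 bits.
Transmission delay = L/R = 6300 / 2700000000 = 2.33333 μs.
Propagation delay = d/s = 8600 m / 212000000 m/s = 40.566 μs.
Total = 42.9 μs.

42.9 μs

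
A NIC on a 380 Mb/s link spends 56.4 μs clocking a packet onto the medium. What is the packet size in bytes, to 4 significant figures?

2679 bytes

L = R × t_tx = 380000000 b/s × 5.64e-05 s = 21432 bits.
In bytes: 21432 / 8 = 2679 bytes.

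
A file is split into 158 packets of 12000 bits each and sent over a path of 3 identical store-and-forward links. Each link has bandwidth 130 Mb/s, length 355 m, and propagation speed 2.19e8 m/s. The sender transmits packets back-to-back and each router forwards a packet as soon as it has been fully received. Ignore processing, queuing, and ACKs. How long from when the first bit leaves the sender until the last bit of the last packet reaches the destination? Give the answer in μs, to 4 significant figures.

Per-hop transmission t_tx = L/R = 12000/130000000 = 92.3077 μs.
Per-hop propagation t_prop = 355/219000000 = 1.621 μs.
Pipeline fill: first packet needs 3·t_tx to clear all hops; remaining 157 packets each add one t_tx.
Total = (3+158-1)·t_tx + 3·t_prop = 160·92.3077 + 3·1.621 = 14770 μs.

14770 μs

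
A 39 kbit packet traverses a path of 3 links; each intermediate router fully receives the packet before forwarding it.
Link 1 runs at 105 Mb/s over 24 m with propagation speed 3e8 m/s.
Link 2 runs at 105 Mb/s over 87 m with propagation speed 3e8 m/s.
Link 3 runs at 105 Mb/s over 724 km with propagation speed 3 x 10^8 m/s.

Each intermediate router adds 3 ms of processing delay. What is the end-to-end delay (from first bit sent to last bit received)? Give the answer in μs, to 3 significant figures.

L = 39000 bits.
Transmission delay per hop = L/R = 39000/105000000 = 371.429 μs; 3 hops → 1114.29 μs.
Propagation delays (d/s per hop): 0.08, 0.29, 2413.33 μs; sum = 2413.7 μs.
Processing at 2 router(s): 2 × 3 ms = 6000 μs.
End-to-end = 9530 μs.

9530 μs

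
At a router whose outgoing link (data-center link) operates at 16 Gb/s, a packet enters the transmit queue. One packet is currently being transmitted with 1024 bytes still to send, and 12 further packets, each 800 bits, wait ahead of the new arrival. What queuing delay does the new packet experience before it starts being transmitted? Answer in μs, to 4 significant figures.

1.112 μs

Each queued packet: L/R = 800/16000000000 = 0.05 μs.
12 queued → 0.6 μs.
Plus remaining 8192 bits of current packet: 0.512 μs.
Queuing delay = 1.112 μs.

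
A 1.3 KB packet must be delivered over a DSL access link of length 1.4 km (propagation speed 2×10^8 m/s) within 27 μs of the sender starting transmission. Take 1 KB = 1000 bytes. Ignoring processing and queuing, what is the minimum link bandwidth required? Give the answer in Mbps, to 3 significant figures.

520 Mbps

L = 10400 bits.
Propagation delay = 1400 / 200000000 = 7 μs.
Transmission budget = 27 − 7 = 20 μs.
R ≥ L / t_tx = 10400 bits / 2e-05 s = 520 Mbps.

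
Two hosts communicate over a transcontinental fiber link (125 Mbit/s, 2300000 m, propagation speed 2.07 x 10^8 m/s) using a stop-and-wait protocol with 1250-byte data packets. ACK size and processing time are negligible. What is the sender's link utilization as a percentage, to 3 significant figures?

t_tx = L/R = 10000/125000000 = 8e-05 s.
t_prop = 2300000/2.07e+08 = 0.0111111 s; RTT = 0.0222222 s.
Cycle = t_tx + RTT = 0.0223022 s.
Utilization = t_tx / cycle = 8e-05/0.0223022 = 0.359 %.

0.359 %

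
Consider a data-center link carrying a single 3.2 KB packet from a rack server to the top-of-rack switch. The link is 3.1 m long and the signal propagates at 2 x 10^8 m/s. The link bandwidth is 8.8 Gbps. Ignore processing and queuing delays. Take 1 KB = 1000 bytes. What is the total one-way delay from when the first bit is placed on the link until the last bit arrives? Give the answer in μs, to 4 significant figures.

2.925 μs

L = 25600 bits.
Transmission delay = L/R = 25600 / 8800000000 = 2.90909 μs.
Propagation delay = d/s = 3.1 m / 200000000 m/s = 0.0155 μs.
Total = 2.925 μs.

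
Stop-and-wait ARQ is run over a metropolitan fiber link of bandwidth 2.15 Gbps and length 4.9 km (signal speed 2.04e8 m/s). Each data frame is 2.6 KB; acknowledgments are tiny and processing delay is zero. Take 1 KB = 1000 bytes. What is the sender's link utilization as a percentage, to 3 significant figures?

t_tx = L/R = 20800/2150000000 = 9.67442e-06 s.
t_prop = 4900/204000000 = 2.40196e-05 s; RTT = 4.80392e-05 s.
Cycle = t_tx + RTT = 5.77136e-05 s.
Utilization = t_tx / cycle = 9.67442e-06/5.77136e-05 = 16.8 %.

16.8 %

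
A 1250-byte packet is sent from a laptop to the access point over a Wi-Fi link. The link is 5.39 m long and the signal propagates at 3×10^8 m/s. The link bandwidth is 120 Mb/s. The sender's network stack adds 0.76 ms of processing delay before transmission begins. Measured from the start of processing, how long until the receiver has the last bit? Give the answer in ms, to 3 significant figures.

0.843 ms

L = 1250 × 8 = 10000 bits.
Transmission delay = L/R = 10000 / 120000000 = 0.0833333 ms.
Propagation delay = d/s = 5.39 m / 300000000 m/s = 1.79667e-05 ms.
Plus processing delay 0.76 ms = 0.76 ms.
Total = 0.843 ms.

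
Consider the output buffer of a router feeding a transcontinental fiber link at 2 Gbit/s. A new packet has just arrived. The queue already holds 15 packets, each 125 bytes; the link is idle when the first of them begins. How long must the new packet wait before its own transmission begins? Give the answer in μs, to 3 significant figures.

7.50 μs

Each queued packet: L/R = 1000/2000000000 = 0.5 μs.
15 queued → 7.5 μs.
Queuing delay = 7.50 μs.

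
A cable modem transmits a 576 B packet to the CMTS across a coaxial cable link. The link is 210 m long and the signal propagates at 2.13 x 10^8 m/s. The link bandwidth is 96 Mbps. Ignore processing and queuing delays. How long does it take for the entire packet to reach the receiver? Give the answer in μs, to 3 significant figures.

L = 576 × 8 = 4608 bits.
Transmission delay = L/R = 4608 / 96000000 = 48 μs.
Propagation delay = d/s = 210 m / 213000000 m/s = 0.985915 μs.
Total = 49.0 μs.

49.0 μs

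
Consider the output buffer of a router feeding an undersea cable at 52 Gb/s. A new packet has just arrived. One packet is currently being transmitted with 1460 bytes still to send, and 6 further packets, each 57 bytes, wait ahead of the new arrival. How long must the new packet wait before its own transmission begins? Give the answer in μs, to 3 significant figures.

0.277 μs

Each queued packet: L/R = 456/52000000000 = 0.00876923 μs.
6 queued → 0.0526154 μs.
Plus remaining 11680 bits of current packet: 0.224615 μs.
Queuing delay = 0.277 μs.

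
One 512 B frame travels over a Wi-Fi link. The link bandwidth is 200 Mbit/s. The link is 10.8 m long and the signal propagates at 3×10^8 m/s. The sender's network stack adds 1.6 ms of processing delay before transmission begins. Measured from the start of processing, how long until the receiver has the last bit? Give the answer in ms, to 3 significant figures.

L = 512 × 8 = 4096 bits.
Transmission delay = L/R = 4096 / 200000000 = 0.02048 ms.
Propagation delay = d/s = 10.8 m / 300000000 m/s = 3.6e-05 ms.
Plus processing delay 1.6 ms = 1.6 ms.
Total = 1.62 ms.

1.62 ms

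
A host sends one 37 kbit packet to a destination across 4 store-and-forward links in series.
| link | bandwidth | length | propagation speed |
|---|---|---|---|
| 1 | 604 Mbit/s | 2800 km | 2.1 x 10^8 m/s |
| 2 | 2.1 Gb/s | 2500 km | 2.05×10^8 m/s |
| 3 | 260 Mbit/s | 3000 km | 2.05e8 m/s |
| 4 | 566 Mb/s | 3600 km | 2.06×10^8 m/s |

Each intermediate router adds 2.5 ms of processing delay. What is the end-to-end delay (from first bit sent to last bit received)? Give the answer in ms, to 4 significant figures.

65.42 ms

L = 37000 bits.
Transmission delays (L/R per hop): 0.0612583, 0.017619, 0.142308, 0.065371 ms; sum = 0.286556 ms.
Propagation delays (d/s per hop): 13.3333, 12.1951, 14.6341, 17.4757 ms; sum = 57.6383 ms.
Processing at 3 router(s): 3 × 2.5 ms = 7.5 ms.
End-to-end = 65.42 ms.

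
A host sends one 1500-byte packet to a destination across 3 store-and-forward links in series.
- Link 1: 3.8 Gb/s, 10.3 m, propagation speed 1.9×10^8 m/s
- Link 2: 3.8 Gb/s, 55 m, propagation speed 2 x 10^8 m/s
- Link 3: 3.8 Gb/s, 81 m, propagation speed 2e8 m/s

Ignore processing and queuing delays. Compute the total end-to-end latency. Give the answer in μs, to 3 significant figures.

L = 1500 × 8 = 12000 bits.
Transmission delay per hop = L/R = 12000/3800000000 = 3.15789 μs; 3 hops → 9.47368 μs.
Propagation delays (d/s per hop): 0.0542105, 0.275, 0.405 μs; sum = 0.734211 μs.
End-to-end = 10.2 μs.

10.2 μs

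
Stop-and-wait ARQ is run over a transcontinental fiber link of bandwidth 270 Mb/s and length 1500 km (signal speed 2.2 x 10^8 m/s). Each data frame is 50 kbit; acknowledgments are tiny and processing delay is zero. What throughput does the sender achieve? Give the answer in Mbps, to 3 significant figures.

3.62 Mbps

t_tx = L/R = 50000/270000000 = 0.000185185 s.
t_prop = 1500000/2.2e+08 = 0.00681818 s; RTT = 0.0136364 s.
Cycle = t_tx + RTT = 0.0138215 s.
Throughput = L / cycle = 50000 / 0.0138215 = 3.62 Mbps.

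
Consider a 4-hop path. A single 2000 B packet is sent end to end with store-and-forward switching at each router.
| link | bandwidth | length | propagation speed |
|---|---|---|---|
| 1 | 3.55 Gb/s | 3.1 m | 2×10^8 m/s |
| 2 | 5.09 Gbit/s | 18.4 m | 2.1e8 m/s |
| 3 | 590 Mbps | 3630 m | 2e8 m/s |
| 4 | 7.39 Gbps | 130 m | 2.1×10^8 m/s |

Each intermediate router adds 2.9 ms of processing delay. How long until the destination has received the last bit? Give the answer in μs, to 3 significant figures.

L = 2000 × 8 = 16000 bits.
Transmission delays (L/R per hop): 4.50704, 3.14342, 27.1186, 2.16509 μs; sum = 36.9342 μs.
Propagation delays (d/s per hop): 0.0155, 0.087619, 18.15, 0.619048 μs; sum = 18.8722 μs.
Processing at 3 router(s): 3 × 2.9 ms = 8700 μs.
End-to-end = 8760 μs.

8760 μs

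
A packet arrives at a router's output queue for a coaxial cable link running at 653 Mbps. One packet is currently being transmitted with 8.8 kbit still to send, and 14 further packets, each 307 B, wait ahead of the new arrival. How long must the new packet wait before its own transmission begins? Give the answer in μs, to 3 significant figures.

Each queued packet: L/R = 2456/653000000 = 3.7611 μs.
14 queued → 52.6554 μs.
Plus remaining 8800 bits of current packet: 13.4763 μs.
Queuing delay = 66.1 μs.

66.1 μs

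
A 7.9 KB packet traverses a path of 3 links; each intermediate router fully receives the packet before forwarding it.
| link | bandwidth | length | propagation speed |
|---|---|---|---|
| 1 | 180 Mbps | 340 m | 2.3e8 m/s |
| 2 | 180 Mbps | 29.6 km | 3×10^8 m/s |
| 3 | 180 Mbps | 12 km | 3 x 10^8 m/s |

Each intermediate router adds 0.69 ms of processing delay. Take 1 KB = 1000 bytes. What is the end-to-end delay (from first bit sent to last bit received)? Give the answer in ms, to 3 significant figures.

L = 63200 bits.
Transmission delay per hop = L/R = 63200/180000000 = 0.351111 ms; 3 hops → 1.05333 ms.
Propagation delays (d/s per hop): 0.00147826, 0.0986667, 0.04 ms; sum = 0.140145 ms.
Processing at 2 router(s): 2 × 0.69 ms = 1.38 ms.
End-to-end = 2.57 ms.

2.57 ms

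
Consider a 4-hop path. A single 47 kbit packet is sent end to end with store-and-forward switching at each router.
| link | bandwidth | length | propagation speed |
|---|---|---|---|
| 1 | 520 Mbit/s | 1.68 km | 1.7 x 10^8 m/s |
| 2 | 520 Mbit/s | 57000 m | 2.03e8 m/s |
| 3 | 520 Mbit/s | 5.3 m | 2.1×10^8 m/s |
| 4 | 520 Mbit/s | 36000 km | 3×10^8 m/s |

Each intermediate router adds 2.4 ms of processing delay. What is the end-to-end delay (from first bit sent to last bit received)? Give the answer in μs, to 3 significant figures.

L = 47000 bits.
Transmission delay per hop = L/R = 47000/520000000 = 90.3846 μs; 4 hops → 361.538 μs.
Propagation delays (d/s per hop): 9.88235, 280.788, 0.0252381, 120000 μs; sum = 120291 μs.
Processing at 3 router(s): 3 × 2.4 ms = 7200 μs.
End-to-end = 128000 μs.

128000 μs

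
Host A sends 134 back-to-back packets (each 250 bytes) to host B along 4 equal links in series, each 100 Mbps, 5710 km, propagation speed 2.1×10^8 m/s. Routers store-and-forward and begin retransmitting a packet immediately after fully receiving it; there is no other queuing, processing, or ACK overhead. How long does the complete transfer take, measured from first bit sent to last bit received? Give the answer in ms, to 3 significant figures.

Per-hop transmission t_tx = L/R = 2000/100000000 = 0.02 ms.
Per-hop propagation t_prop = 5710000/210000000 = 27.1905 ms.
Pipeline fill: first packet needs 4·t_tx to clear all hops; remaining 133 packets each add one t_tx.
Total = (4+134-1)·t_tx + 4·t_prop = 137·0.02 + 4·27.1905 = 112 ms.

112 ms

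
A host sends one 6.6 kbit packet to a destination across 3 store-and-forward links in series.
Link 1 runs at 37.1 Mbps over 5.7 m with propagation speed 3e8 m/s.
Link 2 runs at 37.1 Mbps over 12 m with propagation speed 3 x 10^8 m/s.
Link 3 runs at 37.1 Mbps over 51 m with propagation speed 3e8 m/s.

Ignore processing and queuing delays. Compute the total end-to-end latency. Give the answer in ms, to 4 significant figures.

0.5339 ms

L = 6600 bits.
Transmission delay per hop = L/R = 6600/37100000 = 0.177898 ms; 3 hops → 0.533693 ms.
Propagation delays (d/s per hop): 1.9e-05, 4e-05, 0.00017 ms; sum = 0.000229 ms.
End-to-end = 0.5339 ms.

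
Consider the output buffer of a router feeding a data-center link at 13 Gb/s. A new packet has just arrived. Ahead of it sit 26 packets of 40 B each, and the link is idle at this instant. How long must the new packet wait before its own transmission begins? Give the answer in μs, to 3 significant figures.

0.640 μs

Each queued packet: L/R = 320/13000000000 = 0.0246154 μs.
26 queued → 0.64 μs.
Queuing delay = 0.640 μs.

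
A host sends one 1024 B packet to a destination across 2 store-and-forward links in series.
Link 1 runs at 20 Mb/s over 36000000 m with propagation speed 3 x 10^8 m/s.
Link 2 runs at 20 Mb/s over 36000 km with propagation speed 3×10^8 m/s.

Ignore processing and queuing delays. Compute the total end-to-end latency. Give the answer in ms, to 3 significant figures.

241 ms

L = 1024 × 8 = 8192 bits.
Transmission delay per hop = L/R = 8192/20000000 = 0.4096 ms; 2 hops → 0.8192 ms.
Propagation delays (d/s per hop): 120, 120 ms; sum = 240 ms.
End-to-end = 241 ms.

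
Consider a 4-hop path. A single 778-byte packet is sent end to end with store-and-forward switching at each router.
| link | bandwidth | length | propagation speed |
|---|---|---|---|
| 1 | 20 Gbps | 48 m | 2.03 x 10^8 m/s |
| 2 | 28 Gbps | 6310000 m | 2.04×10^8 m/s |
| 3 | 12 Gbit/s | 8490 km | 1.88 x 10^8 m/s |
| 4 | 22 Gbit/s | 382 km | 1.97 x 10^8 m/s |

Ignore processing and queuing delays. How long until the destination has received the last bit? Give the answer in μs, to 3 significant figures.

L = 778 × 8 = 6224 bits.
Transmission delays (L/R per hop): 0.3112, 0.222286, 0.518667, 0.282909 μs; sum = 1.33506 μs.
Propagation delays (d/s per hop): 0.236453, 30931.4, 45159.6, 1939.09 μs; sum = 78030.3 μs.
End-to-end = 78000 μs.

78000 μs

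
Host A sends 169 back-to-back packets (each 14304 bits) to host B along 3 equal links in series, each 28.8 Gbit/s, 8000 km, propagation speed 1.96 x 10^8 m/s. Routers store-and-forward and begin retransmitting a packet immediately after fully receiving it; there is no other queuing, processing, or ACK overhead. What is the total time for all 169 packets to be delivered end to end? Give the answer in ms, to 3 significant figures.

Per-hop transmission t_tx = L/R = 14304/28800000000 = 0.000496667 ms.
Per-hop propagation t_prop = 8000000/196000000 = 40.8163 ms.
Pipeline fill: first packet needs 3·t_tx to clear all hops; remaining 168 packets each add one t_tx.
Total = (3+169-1)·t_tx + 3·t_prop = 171·0.000496667 + 3·40.8163 = 123 ms.

123 ms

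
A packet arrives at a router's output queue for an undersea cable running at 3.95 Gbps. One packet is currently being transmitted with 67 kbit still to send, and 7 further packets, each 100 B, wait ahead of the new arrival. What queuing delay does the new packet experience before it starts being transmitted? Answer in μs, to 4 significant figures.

Each queued packet: L/R = 800/3950000000 = 0.202532 μs.
7 queued → 1.41772 μs.
Plus remaining 67000 bits of current packet: 16.962 μs.
Queuing delay = 18.38 μs.

18.38 μs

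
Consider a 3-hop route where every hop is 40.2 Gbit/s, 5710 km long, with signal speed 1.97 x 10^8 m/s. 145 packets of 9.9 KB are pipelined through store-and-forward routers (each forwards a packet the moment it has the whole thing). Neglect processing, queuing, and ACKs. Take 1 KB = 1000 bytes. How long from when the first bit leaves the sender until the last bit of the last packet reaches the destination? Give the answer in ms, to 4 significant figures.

87.24 ms

Per-hop transmission t_tx = L/R = 79200/40200000000 = 0.00197015 ms.
Per-hop propagation t_prop = 5710000/197000000 = 28.9848 ms.
Pipeline fill: first packet needs 3·t_tx to clear all hops; remaining 144 packets each add one t_tx.
Total = (3+145-1)·t_tx + 3·t_prop = 147·0.00197015 + 3·28.9848 = 87.24 ms.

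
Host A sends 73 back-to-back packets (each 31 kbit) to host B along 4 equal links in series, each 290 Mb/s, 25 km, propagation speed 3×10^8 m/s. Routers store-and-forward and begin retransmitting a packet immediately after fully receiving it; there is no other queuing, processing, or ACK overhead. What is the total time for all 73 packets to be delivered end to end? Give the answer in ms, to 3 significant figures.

8.46 ms

Per-hop transmission t_tx = L/R = 31000/290000000 = 0.106897 ms.
Per-hop propagation t_prop = 25000/300000000 = 0.0833333 ms.
Pipeline fill: first packet needs 4·t_tx to clear all hops; remaining 72 packets each add one t_tx.
Total = (4+73-1)·t_tx + 4·t_prop = 76·0.106897 + 4·0.0833333 = 8.46 ms.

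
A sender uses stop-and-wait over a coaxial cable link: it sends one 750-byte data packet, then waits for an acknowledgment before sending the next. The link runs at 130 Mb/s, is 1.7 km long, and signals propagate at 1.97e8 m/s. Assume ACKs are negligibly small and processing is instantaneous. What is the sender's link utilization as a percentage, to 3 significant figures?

t_tx = L/R = 6000/130000000 = 4.61538e-05 s.
t_prop = 1700/197000000 = 8.62944e-06 s; RTT = 1.72589e-05 s.
Cycle = t_tx + RTT = 6.34127e-05 s.
Utilization = t_tx / cycle = 4.61538e-05/6.34127e-05 = 72.8 %.

72.8 %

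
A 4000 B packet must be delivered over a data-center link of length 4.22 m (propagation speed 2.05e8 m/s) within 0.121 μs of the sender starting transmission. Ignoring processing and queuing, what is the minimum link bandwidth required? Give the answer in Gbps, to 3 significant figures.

L = 32000 bits.
Propagation delay = 4.22 / 2.05e+08 = 0.0205854 μs.
Transmission budget = 0.121 − 0.0205854 = 0.100415 μs.
R ≥ L / t_tx = 32000 bits / 1.00415e-07 s = 319 Gbps.

319 Gbps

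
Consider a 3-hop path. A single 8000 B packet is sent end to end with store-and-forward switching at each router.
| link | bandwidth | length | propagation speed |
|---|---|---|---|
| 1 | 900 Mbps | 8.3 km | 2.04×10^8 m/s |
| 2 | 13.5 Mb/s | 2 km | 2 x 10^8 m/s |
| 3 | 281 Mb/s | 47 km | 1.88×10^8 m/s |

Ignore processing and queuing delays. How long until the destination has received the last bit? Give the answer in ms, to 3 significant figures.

L = 8000 × 8 = 64000 bits.
Transmission delays (L/R per hop): 0.0711111, 4.74074, 0.227758 ms; sum = 5.03961 ms.
Propagation delays (d/s per hop): 0.0406863, 0.01, 0.25 ms; sum = 0.300686 ms.
End-to-end = 5.34 ms.

5.34 ms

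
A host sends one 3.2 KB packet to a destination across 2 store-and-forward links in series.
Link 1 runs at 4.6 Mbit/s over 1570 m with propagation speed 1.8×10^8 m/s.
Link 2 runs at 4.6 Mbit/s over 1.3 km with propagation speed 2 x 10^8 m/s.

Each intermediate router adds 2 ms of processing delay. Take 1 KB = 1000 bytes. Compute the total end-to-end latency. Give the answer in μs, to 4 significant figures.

13150 μs

L = 25600 bits.
Transmission delay per hop = L/R = 25600/4600000 = 5565.22 μs; 2 hops → 11130.4 μs.
Propagation delays (d/s per hop): 8.72222, 6.5 μs; sum = 15.2222 μs.
Processing at 1 router(s): 1 × 2 ms = 2000 μs.
End-to-end = 13150 μs.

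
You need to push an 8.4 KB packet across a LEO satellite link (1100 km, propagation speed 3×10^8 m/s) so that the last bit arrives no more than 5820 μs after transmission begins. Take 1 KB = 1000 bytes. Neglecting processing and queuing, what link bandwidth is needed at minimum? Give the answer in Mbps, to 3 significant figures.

L = 67200 bits.
Propagation delay = 1100000 / 300000000 = 3666.67 μs.
Transmission budget = 5820 − 3666.67 = 2153.33 μs.
R ≥ L / t_tx = 67200 bits / 0.00215333 s = 31.2 Mbps.

31.2 Mbps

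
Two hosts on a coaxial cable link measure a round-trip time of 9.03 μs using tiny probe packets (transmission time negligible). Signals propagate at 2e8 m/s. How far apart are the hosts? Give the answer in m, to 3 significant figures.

903 m

One-way propagation = RTT/2 = 4.515 μs.
d = s × t = 200000000 × 4.515e-06 = 903 m.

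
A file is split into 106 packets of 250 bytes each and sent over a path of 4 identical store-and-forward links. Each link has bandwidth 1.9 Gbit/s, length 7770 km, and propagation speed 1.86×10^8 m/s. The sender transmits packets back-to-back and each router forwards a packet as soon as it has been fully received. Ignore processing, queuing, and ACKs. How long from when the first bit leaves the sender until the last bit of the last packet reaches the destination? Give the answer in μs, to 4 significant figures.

167200 μs

Per-hop transmission t_tx = L/R = 2000/1900000000 = 1.05263 μs.
Per-hop propagation t_prop = 7770000/186000000 = 41774.2 μs.
Pipeline fill: first packet needs 4·t_tx to clear all hops; remaining 105 packets each add one t_tx.
Total = (4+106-1)·t_tx + 4·t_prop = 109·1.05263 + 4·41774.2 = 167200 μs.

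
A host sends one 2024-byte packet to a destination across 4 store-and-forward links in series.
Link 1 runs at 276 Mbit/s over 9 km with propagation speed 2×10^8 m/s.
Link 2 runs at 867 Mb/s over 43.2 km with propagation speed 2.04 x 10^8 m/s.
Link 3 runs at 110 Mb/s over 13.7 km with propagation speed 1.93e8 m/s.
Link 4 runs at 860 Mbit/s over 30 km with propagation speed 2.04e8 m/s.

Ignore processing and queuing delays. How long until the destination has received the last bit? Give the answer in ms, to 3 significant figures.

0.718 ms

L = 2024 × 8 = 16192 bits.
Transmission delays (L/R per hop): 0.0586667, 0.0186759, 0.1472, 0.0188279 ms; sum = 0.24337 ms.
Propagation delays (d/s per hop): 0.045, 0.211765, 0.0709845, 0.147059 ms; sum = 0.474808 ms.
End-to-end = 0.718 ms.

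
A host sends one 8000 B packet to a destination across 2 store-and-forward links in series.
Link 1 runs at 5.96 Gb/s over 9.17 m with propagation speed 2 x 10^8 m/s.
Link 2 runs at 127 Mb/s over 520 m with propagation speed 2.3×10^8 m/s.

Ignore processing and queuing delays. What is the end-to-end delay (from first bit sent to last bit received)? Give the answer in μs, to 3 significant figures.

L = 8000 × 8 = 64000 bits.
Transmission delays (L/R per hop): 10.7383, 503.937 μs; sum = 514.675 μs.
Propagation delays (d/s per hop): 0.04585, 2.26087 μs; sum = 2.30672 μs.
End-to-end = 517 μs.

517 μs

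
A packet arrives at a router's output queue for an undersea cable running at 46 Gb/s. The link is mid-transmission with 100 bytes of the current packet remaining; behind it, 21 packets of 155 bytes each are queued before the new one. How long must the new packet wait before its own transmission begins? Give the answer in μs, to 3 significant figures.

Each queued packet: L/R = 1240/46000000000 = 0.0269565 μs.
21 queued → 0.566087 μs.
Plus remaining 800 bits of current packet: 0.0173913 μs.
Queuing delay = 0.583 μs.

0.583 μs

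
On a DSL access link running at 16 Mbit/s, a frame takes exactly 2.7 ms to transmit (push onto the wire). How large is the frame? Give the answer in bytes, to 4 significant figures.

L = R × t_tx = 16000000 b/s × 0.0027 s = 43200 bits.
In bytes: 43200 / 8 = 5400 bytes.

5400 bytes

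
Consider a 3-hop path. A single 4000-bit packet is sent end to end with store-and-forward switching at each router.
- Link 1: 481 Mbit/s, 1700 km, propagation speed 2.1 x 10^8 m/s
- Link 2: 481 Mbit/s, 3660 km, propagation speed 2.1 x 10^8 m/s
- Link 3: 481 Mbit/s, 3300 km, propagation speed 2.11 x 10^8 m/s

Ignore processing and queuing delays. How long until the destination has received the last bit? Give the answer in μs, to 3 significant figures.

Transmission delay per hop = L/R = 4000/481000000 = 8.31601 μs; 3 hops → 24.948 μs.
Propagation delays (d/s per hop): 8095.24, 17428.6, 15639.8 μs; sum = 41163.6 μs.
End-to-end = 41200 μs.

41200 μs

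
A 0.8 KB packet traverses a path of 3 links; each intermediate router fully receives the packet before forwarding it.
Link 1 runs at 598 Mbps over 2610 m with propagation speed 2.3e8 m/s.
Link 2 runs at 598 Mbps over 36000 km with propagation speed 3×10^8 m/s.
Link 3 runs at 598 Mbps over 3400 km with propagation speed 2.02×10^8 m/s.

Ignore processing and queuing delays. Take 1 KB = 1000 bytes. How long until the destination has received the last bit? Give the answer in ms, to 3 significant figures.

137 ms

L = 6400 bits.
Transmission delay per hop = L/R = 6400/598000000 = 0.0107023 ms; 3 hops → 0.032107 ms.
Propagation delays (d/s per hop): 0.0113478, 120, 16.8317 ms; sum = 136.843 ms.
End-to-end = 137 ms.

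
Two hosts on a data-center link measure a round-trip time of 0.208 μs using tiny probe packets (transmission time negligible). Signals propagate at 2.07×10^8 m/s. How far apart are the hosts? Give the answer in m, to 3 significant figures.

One-way propagation = RTT/2 = 0.104 μs.
d = s × t = 2.07e+08 × 1.04e-07 = 21.5 m.

21.5 m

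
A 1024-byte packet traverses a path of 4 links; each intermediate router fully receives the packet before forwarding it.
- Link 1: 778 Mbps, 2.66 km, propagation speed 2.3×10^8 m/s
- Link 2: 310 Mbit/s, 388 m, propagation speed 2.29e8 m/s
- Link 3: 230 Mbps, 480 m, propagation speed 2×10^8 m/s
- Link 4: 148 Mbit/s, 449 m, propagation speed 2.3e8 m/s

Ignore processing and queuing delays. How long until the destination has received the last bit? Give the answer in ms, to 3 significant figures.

L = 1024 × 8 = 8192 bits.
Transmission delays (L/R per hop): 0.0105296, 0.0264258, 0.0356174, 0.0553514 ms; sum = 0.127924 ms.
Propagation delays (d/s per hop): 0.0115652, 0.00169432, 0.0024, 0.00195217 ms; sum = 0.0176117 ms.
End-to-end = 0.146 ms.

0.146 ms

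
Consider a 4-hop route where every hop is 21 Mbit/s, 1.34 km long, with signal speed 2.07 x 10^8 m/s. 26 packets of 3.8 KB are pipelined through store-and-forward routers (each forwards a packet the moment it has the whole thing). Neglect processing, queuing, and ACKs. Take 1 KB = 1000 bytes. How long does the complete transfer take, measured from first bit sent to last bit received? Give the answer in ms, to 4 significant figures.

42.01 ms

Per-hop transmission t_tx = L/R = 30400/21000000 = 1.44762 ms.
Per-hop propagation t_prop = 1340/2.07e+08 = 0.00647343 ms.
Pipeline fill: first packet needs 4·t_tx to clear all hops; remaining 25 packets each add one t_tx.
Total = (4+26-1)·t_tx + 4·t_prop = 29·1.44762 + 4·0.00647343 = 42.01 ms.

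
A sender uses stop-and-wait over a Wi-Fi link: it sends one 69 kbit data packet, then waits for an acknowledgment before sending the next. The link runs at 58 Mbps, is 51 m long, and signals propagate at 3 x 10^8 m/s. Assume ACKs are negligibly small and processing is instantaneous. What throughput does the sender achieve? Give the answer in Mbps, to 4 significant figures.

t_tx = L/R = 69000/58000000 = 0.00118966 s.
t_prop = 51/300000000 = 1.7e-07 s; RTT = 3.4e-07 s.
Cycle = t_tx + RTT = 0.00119 s.
Throughput = L / cycle = 69000 / 0.00119 = 57.98 Mbps.

57.98 Mbps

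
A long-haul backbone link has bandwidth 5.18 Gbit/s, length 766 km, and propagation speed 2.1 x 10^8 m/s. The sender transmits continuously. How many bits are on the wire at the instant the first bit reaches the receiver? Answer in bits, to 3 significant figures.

18900000 bits

Propagation delay = 766000 / 210000000 = 0.00364762 s.
BDP = R × t_prop = 5180000000 × 0.00364762 = 18894700 bits.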